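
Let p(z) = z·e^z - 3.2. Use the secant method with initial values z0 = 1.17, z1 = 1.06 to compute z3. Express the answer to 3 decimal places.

p(1.17) = 0.56973, p(1.06) = -0.14045
z2 = 1.06000 − (-0.14045)·(1.06000 − 1.17000) / (-0.14045 − 0.56973) = 1.06000 − (0.01545)/(-0.71018) = 1.08175
p(1.08175) = -0.00899
z3 = 1.08175 − (-0.00899)·(1.08175 − 1.06000) / (-0.00899 − (-0.14045)) = 1.08175 − (-0.00020)/(0.13146) = 1.08324

1.083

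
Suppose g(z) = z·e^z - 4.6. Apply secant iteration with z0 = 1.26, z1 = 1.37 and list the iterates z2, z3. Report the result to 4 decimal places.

1.2783, 1.2795

g(1.26) = -0.157969, g(1.37) = 0.791430
z2 = 1.370000 − 0.791430·(1.370000 − 1.260000) / (0.791430 − (-0.157969)) = 1.370000 − (0.087057)/(0.949399) = 1.278303
g(1.278303) = -0.010203
z3 = 1.278303 − (-0.010203)·(1.278303 − 1.370000) / (-0.010203 − 0.791430) = 1.278303 − (0.000936)/(-0.801633) = 1.279470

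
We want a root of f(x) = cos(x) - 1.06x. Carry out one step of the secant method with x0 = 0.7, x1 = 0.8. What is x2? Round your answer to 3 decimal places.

f(0.7) = 0.02284, f(0.8) = -0.15129
x2 = 0.80000 − (-0.15129)·(0.80000 − 0.70000) / (-0.15129 − 0.02284) = 0.80000 − (-0.01513)/(-0.17414) = 0.71312

0.713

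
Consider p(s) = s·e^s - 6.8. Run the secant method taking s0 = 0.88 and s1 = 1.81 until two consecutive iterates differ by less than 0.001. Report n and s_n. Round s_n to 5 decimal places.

p(0.88) = -4.6784083, p(1.81) = 4.2599099
s2 = 1.8100000 − 4.2599099·(0.9300000)/(8.9383181) = 1.3667716;  |Δ| = 0.4432284
p(1.3667716) = -1.4386108
s3 = 1.3667716 − (-1.4386108)·(-0.4432284)/(-5.6985207) = 1.4786661;  |Δ| = 0.1118945
p(1.4786661) = -0.3129586
s4 = 1.4786661 − (-0.3129586)·(0.1118945)/(1.1256522) = 1.5097755;  |Δ| = 0.0311094
p(1.5097755) = 0.0328133
s5 = 1.5097755 − 0.0328133·(0.0311094)/(0.3457720) = 1.5068233;  |Δ| = 0.0029522
p(1.5068233) = -0.0006507
s6 = 1.5068233 − (-0.0006507)·(-0.0029522)/(-0.0334640) = 1.5068807;  |Δ| = 0.0000574
|s6 − s5| = 0.0000574 < 0.001

n = 6, s_n = 1.50688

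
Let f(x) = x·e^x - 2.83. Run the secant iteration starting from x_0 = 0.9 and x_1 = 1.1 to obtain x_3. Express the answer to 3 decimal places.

f(0.9) = -0.61636, f(1.1) = 0.47458
x_2 = 1.10000 − 0.47458·(1.10000 − 0.90000) / (0.47458 − (-0.61636)) = 1.10000 − (0.09492)/(1.09094) = 1.01300
f(1.01300) = -0.04037
x_3 = 1.01300 − (-0.04037)·(1.01300 − 1.10000) / (-0.04037 − 0.47458) = 1.01300 − (0.00351)/(-0.51496) = 1.01982

1.020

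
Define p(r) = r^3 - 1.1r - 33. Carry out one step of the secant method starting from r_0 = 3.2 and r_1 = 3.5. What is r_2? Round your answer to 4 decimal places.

p(3.2) = -3.752000, p(3.5) = 6.025000
r_2 = 3.500000 − 6.025000·(3.500000 − 3.200000) / (6.025000 − (-3.752000)) = 3.500000 − (1.807500)/(9.777000) = 3.315127

3.3151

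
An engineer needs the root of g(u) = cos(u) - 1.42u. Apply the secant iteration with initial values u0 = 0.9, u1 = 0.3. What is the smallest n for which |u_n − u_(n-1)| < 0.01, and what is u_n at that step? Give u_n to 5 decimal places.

n = 4, u_n = 0.58652

g(0.9) = -0.6563900, g(0.3) = 0.5293365
u2 = 0.3000000 − 0.5293365·(-0.6000000)/(1.1857265) = 0.5678543;  |Δ| = 0.2678543
g(0.5678543) = 0.0367039
u3 = 0.5678543 − 0.0367039·(0.2678543)/(-0.4926326) = 0.5878109;  |Δ| = 0.0199567
g(0.5878109) = -0.0025349
u4 = 0.5878109 − (-0.0025349)·(0.0199567)/(-0.0392388) = 0.5865217;  |Δ| = 0.0012892
|u4 − u3| = 0.0012892 < 0.01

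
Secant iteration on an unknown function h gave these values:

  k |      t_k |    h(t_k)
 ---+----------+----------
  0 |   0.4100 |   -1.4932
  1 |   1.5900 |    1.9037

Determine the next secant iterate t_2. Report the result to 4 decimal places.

0.9287

t_2 = 1.5900 − 1.9037·(1.5900 − 0.4100) / (1.9037 − (-1.4932))
   = 1.5900 − (2.246366)/(3.396900) = 0.928701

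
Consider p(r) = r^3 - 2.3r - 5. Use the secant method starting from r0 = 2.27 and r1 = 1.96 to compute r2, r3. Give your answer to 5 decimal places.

p(2.27) = 1.4760830, p(1.96) = -1.9784640
r2 = 1.9600000 − (-1.9784640)·(1.9600000 − 2.2700000) / (-1.9784640 − 1.4760830) = 1.9600000 − (0.6133238)/(-3.4545470) = 2.1375410
p(2.1375410) = -0.1497448
r3 = 2.1375410 − (-0.1497448)·(2.1375410 − 1.9600000) / (-0.1497448 − (-1.9784640)) = 2.1375410 − (-0.0265859)/(1.8287192) = 2.1520790

2.13754, 2.15208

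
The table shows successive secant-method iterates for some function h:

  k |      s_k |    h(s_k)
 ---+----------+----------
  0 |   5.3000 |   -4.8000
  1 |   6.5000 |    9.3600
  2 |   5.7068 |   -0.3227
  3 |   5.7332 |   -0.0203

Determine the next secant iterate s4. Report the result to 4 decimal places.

s4 = 5.7332 − (-0.0203)·(5.7332 − 5.7068) / (-0.0203 − (-0.3227))
   = 5.7332 − (-0.000536)/(0.302400) = 5.734972

5.7350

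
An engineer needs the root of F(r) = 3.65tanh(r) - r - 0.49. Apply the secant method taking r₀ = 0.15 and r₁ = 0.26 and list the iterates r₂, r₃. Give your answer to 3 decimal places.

0.189, 0.188

F(0.15) = -0.09657, F(0.26) = 0.17818
r₂ = 0.26000 − 0.17818·(0.26000 − 0.15000) / (0.17818 − (-0.09657)) = 0.26000 − (0.01960)/(0.27475) = 0.18866
F(0.18866) = 0.00190
r₃ = 0.18866 − 0.00190·(0.18866 − 0.26000) / (0.00190 − 0.17818) = 0.18866 − (-0.00014)/(-0.17628) = 0.18789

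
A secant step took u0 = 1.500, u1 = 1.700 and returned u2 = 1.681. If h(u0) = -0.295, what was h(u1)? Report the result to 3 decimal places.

The secant line through (1.500, -0.295) and (1.700, h(u1)) crosses zero at u2 = 1.681.
So (1.500, -0.295), (1.700, h(u1)), (1.681, 0) are collinear:
h(u1) = -0.295 · (1.700 − 1.681) / (1.500 − 1.681) = -0.295 · (0.01900)/(-0.18100) = 0.03097

0.031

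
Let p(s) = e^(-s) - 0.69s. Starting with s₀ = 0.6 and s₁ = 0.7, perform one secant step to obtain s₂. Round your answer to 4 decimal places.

p(0.6) = 0.134812, p(0.7) = 0.013585
s₂ = 0.700000 − 0.013585·(0.700000 − 0.600000) / (0.013585 − 0.134812) = 0.700000 − (0.001359)/(-0.121226) = 0.711207

0.7112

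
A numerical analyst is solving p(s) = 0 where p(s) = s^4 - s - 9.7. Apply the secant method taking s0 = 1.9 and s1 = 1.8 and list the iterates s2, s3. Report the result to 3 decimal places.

p(1.9) = 1.43210, p(1.8) = -1.00240
s2 = 1.80000 − (-1.00240)·(1.80000 − 1.90000) / (-1.00240 − 1.43210) = 1.80000 − (0.10024)/(-2.43450) = 1.84117
p(1.84117) = -0.04959
s3 = 1.84117 − (-0.04959)·(1.84117 − 1.80000) / (-0.04959 − (-1.00240)) = 1.84117 − (-0.00204)/(0.95281) = 1.84332

1.841, 1.843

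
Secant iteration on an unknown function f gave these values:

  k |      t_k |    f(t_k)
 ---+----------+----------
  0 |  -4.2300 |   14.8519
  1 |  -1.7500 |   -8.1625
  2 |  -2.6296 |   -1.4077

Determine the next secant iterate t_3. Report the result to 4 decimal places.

-2.8129

t_3 = -2.6296 − (-1.4077)·(-2.6296 − (-1.7500)) / (-1.4077 − (-8.1625))
   = -2.6296 − (1.238213)/(6.754800) = -2.812909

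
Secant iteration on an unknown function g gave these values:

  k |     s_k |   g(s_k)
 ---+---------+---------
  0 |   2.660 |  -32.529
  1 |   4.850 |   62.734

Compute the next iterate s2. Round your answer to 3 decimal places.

s2 = 4.850 − 62.734·(4.850 − 2.660) / (62.734 − (-32.529))
   = 4.850 − (137.38746)/(95.26300) = 3.40781

3.408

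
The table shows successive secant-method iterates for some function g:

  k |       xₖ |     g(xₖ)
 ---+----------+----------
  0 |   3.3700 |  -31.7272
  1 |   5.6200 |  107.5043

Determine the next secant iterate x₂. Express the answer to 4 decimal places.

x₂ = 5.6200 − 107.5043·(5.6200 − 3.3700) / (107.5043 − (-31.7272))
   = 5.6200 − (241.884675)/(139.231500) = 3.882716

3.8827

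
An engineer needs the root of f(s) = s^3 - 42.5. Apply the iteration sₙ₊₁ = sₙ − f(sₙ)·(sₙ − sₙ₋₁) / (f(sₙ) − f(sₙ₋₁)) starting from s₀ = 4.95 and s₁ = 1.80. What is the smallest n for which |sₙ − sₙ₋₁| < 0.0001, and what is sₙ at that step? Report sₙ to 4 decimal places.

f(4.95) = 78.787375, f(1.80) = -36.668000
s₂ = 1.800000 − (-36.668000)·(-3.150000)/(-115.455375) = 2.800423;  |Δ| = 1.000423
f(2.800423) = -20.538052
s₃ = 2.800423 − (-20.538052)·(1.000423)/(16.129948) = 4.074248;  |Δ| = 1.273825
f(4.074248) = 25.130481
s₄ = 4.074248 − 25.130481·(1.273825)/(45.668534) = 3.373288;  |Δ| = 0.700961
f(3.373288) = -4.115126
s₅ = 3.373288 − (-4.115126)·(-0.700961)/(-29.245607) = 3.471919;  |Δ| = 0.098632
f(3.471919) = -0.648710
s₆ = 3.471919 − (-0.648710)·(0.098632)/(3.466415) = 3.490377;  |Δ| = 0.018458
f(3.490377) = 0.022338
s₇ = 3.490377 − 0.022338·(0.018458)/(0.671048) = 3.489763;  |Δ| = 0.000614
f(3.489763) = -0.000115
s₈ = 3.489763 − (-0.000115)·(-0.000614)/(-0.022452) = 3.489766;  |Δ| = 0.000003
|s₈ − s₇| = 0.000003 < 0.0001

n = 8, sₙ = 3.4898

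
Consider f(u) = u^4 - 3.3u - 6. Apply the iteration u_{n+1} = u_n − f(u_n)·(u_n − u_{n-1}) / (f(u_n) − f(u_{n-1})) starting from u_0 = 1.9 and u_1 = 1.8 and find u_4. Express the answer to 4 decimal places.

1.8675

f(1.9) = 0.762100, f(1.8) = -1.442400
u_2 = 1.800000 − (-1.442400)·(1.800000 − 1.900000) / (-1.442400 − 0.762100) = 1.800000 − (0.144240)/(-2.204500) = 1.865430
f(1.865430) = -0.046713
u_3 = 1.865430 − (-0.046713)·(1.865430 − 1.800000) / (-0.046713 − (-1.442400)) = 1.865430 − (-0.003056)/(1.395687) = 1.867620
f(1.867620) = 0.003023
u_4 = 1.867620 − 0.003023·(1.867620 − 1.865430) / (0.003023 − (-0.046713)) = 1.867620 − (0.000007)/(0.049736) = 1.867487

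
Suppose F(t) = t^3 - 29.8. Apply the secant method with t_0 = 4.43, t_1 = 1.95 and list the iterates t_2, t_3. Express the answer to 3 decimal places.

F(4.43) = 57.13831, F(1.95) = -22.38513
t_2 = 1.95000 − (-22.38513)·(1.95000 − 4.43000) / (-22.38513 − 57.13831) = 1.95000 − (55.51511)/(-79.52343) = 2.64810
F(2.64810) = -11.23043
t_3 = 2.64810 − (-11.23043)·(2.64810 − 1.95000) / (-11.23043 − (-22.38513)) = 2.64810 − (-7.83993)/(11.15470) = 3.35093

2.648, 3.351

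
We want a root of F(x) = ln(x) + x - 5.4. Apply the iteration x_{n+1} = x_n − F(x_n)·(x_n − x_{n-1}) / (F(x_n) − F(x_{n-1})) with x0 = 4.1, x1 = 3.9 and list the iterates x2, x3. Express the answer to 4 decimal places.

4.0112, 4.0110

F(4.1) = 0.110987, F(3.9) = -0.139023
x2 = 3.900000 − (-0.139023)·(3.900000 − 4.100000) / (-0.139023 − 0.110987) = 3.900000 − (0.027805)/(-0.250010) = 4.011214
F(4.011214) = 0.000308
x3 = 4.011214 − 0.000308·(4.011214 − 3.900000) / (0.000308 − (-0.139023)) = 4.011214 − (0.000034)/(0.139332) = 4.010968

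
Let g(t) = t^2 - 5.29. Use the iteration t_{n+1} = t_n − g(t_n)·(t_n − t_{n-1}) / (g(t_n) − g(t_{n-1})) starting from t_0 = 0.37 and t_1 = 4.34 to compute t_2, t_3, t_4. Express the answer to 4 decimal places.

g(0.37) = -5.153100, g(4.34) = 13.545600
t_2 = 4.340000 − 13.545600·(4.340000 − 0.370000) / (13.545600 − (-5.153100)) = 4.340000 − (53.776032)/(18.698700) = 1.464076
g(1.464076) = -3.146480
t_3 = 1.464076 − (-3.146480)·(1.464076 − 4.340000) / (-3.146480 − 13.545600) = 1.464076 − (9.049037)/(-16.692080) = 2.006192
g(2.006192) = -1.265194
t_4 = 2.006192 − (-1.265194)·(2.006192 − 1.464076) / (-1.265194 − (-3.146480)) = 2.006192 − (-0.685881)/(1.881287) = 2.370773

1.4641, 2.0062, 2.3708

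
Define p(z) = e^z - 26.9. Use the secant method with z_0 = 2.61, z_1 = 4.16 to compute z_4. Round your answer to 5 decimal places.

3.30745

p(2.61) = -13.3009491, p(4.16) = 37.1715226
z_2 = 4.1600000 − 37.1715226·(4.1600000 − 2.6100000) / (37.1715226 − (-13.3009491)) = 4.1600000 − (57.6158600)/(50.4724717) = 3.0184696
p(3.0184696) = -6.4400439
z_3 = 3.0184696 − (-6.4400439)·(3.0184696 − 4.1600000) / (-6.4400439 − 37.1715226) = 3.0184696 − (7.3515057)/(-43.6115665) = 3.1870374
p(3.1870374) = -2.6834226
z_4 = 3.1870374 − (-2.6834226)·(3.1870374 − 3.0184696) / (-2.6834226 − (-6.4400439)) = 3.1870374 − (-0.4523386)/(3.7566213) = 3.3074484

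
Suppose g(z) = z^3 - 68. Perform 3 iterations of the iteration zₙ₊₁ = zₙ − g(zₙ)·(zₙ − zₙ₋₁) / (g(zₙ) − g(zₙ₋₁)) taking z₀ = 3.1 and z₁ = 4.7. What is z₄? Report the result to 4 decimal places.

4.0825

g(3.1) = -38.209000, g(4.7) = 35.823000
z₂ = 4.700000 − 35.823000·(4.700000 − 3.100000) / (35.823000 − (-38.209000)) = 4.700000 − (57.316800)/(74.032000) = 3.925783
g(3.925783) = -7.496706
z₃ = 3.925783 − (-7.496706)·(3.925783 − 4.700000) / (-7.496706 − 35.823000) = 3.925783 − (5.804074)/(-43.319706) = 4.059766
g(4.059766) = -1.088167
z₄ = 4.059766 − (-1.088167)·(4.059766 − 3.925783) / (-1.088167 − (-7.496706)) = 4.059766 − (-0.145795)/(6.408539) = 4.082516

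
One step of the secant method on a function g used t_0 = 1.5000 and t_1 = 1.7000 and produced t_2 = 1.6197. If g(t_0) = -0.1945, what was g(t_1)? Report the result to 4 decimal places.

The secant line through (1.5000, -0.1945) and (1.7000, g(t_1)) crosses zero at t_2 = 1.6197.
So (1.5000, -0.1945), (1.7000, g(t_1)), (1.6197, 0) are collinear:
g(t_1) = -0.1945 · (1.7000 − 1.6197) / (1.5000 − 1.6197) = -0.1945 · (0.080300)/(-0.119700) = 0.130479

0.1305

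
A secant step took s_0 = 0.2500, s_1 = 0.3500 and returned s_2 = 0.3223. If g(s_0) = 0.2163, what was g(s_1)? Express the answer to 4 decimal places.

The secant line through (0.2500, 0.2163) and (0.3500, g(s_1)) crosses zero at s_2 = 0.3223.
So (0.2500, 0.2163), (0.3500, g(s_1)), (0.3223, 0) are collinear:
g(s_1) = 0.2163 · (0.3500 − 0.3223) / (0.2500 − 0.3223) = 0.2163 · (0.027700)/(-0.072300) = -0.082870

-0.0829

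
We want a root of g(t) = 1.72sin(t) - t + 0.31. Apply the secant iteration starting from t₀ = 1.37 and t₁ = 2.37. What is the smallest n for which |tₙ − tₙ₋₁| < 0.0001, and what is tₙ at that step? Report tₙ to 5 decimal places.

g(1.37) = 0.6254419, g(2.37) = -0.8606823
t₂ = 2.3700000 − (-0.8606823)·(1.0000000)/(-1.4861242) = 1.7908544;  |Δ| = 0.5791456
g(1.7908544) = 0.1976674
t₃ = 1.7908544 − 0.1976674·(-0.5791456)/(1.0583497) = 1.8990211;  |Δ| = 0.1081667
g(1.8990211) = 0.0391586
t₄ = 1.8990211 − 0.0391586·(0.1081667)/(-0.1585089) = 1.9257430;  |Δ| = 0.0267219
g(1.9257430) = -0.0029592
t₅ = 1.9257430 − (-0.0029592)·(0.0267219)/(-0.0421177) = 1.9238655;  |Δ| = 0.0018775
g(1.9238655) = 0.0000377
t₆ = 1.9238655 − 0.0000377·(-0.0018775)/(0.0029969) = 1.9238892;  |Δ| = 0.0000236
|t₆ − t₅| = 0.0000236 < 0.0001

n = 6, tₙ = 1.92389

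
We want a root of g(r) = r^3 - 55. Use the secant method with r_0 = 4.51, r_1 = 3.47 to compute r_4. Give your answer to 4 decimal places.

g(4.51) = 36.733851, g(3.47) = -13.218077
r_2 = 3.470000 − (-13.218077)·(3.470000 − 4.510000) / (-13.218077 − 36.733851) = 3.470000 − (13.746800)/(-49.951928) = 3.745201
g(3.745201) = -2.467841
r_3 = 3.745201 − (-2.467841)·(3.745201 − 3.470000) / (-2.467841 − (-13.218077)) = 3.745201 − (-0.679151)/(10.750236) = 3.808376
g(3.808376) = 0.235652
r_4 = 3.808376 − 0.235652·(3.808376 − 3.745201) / (0.235652 − (-2.467841)) = 3.808376 − (0.014887)/(2.703493) = 3.802869

3.8029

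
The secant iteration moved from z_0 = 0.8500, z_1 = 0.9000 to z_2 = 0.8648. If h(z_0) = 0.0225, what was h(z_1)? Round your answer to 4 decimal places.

The secant line through (0.8500, 0.0225) and (0.9000, h(z_1)) crosses zero at z_2 = 0.8648.
So (0.8500, 0.0225), (0.9000, h(z_1)), (0.8648, 0) are collinear:
h(z_1) = 0.0225 · (0.9000 − 0.8648) / (0.8500 − 0.8648) = 0.0225 · (0.035200)/(-0.014800) = -0.053514

-0.0535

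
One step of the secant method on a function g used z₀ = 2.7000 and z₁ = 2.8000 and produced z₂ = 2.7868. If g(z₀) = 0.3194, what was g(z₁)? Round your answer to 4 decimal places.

The secant line through (2.7000, 0.3194) and (2.8000, g(z₁)) crosses zero at z₂ = 2.7868.
So (2.7000, 0.3194), (2.8000, g(z₁)), (2.7868, 0) are collinear:
g(z₁) = 0.3194 · (2.8000 − 2.7868) / (2.7000 − 2.7868) = 0.3194 · (0.013200)/(-0.086800) = -0.048572

-0.0486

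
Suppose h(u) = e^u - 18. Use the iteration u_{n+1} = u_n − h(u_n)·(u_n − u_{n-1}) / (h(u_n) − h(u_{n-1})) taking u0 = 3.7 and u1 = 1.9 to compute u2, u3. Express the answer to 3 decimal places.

h(3.7) = 22.44730, h(1.9) = -11.31411
u2 = 1.90000 − (-11.31411)·(1.90000 − 3.70000) / (-11.31411 − 22.44730) = 1.90000 − (20.36539)/(-33.76141) = 2.50322
h(2.50322) = -5.77828
u3 = 2.50322 − (-5.77828)·(2.50322 − 1.90000) / (-5.77828 − (-11.31411)) = 2.50322 − (-3.48554)/(5.53583) = 3.13285

2.503, 3.133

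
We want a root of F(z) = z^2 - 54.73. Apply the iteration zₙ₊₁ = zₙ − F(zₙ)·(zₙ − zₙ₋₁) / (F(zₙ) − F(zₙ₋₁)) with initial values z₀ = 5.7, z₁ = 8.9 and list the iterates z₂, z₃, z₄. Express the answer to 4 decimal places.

7.2233, 7.3817, 7.3982

F(5.7) = -22.240000, F(8.9) = 24.480000
z₂ = 8.900000 − 24.480000·(8.900000 − 5.700000) / (24.480000 − (-22.240000)) = 8.900000 − (78.336000)/(46.720000) = 7.223288
F(7.223288) = -2.554115
z₃ = 7.223288 − (-2.554115)·(7.223288 − 8.900000) / (-2.554115 − 24.480000) = 7.223288 − (4.282516)/(-27.034115) = 7.381699
F(7.381699) = -0.240516
z₄ = 7.381699 − (-0.240516)·(7.381699 − 7.223288) / (-0.240516 − (-2.554115)) = 7.381699 − (-0.038101)/(2.313599) = 7.398167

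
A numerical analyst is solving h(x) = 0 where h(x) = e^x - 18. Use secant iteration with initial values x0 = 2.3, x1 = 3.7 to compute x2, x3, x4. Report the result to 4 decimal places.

h(2.3) = -8.025818, h(3.7) = 22.447304
x2 = 3.700000 − 22.447304·(3.700000 − 2.300000) / (22.447304 − (-8.025818)) = 3.700000 − (31.426226)/(30.473122) = 2.668723
h(2.668723) = -3.578457
x3 = 2.668723 − (-3.578457)·(2.668723 − 3.700000) / (-3.578457 − 22.447304) = 2.668723 − (3.690380)/(-26.025762) = 2.810520
h(2.810520) = -1.381437
x4 = 2.810520 − (-1.381437)·(2.810520 − 2.668723) / (-1.381437 − (-3.578457)) = 2.810520 − (-0.195884)/(2.197020) = 2.899679

2.6687, 2.8105, 2.8997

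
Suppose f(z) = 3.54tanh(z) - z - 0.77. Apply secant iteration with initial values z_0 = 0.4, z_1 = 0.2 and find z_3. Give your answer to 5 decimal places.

f(0.4) = 0.1750193, f(0.2) = -0.2712914
z_2 = 0.2000000 − (-0.2712914)·(0.2000000 − 0.4000000) / (-0.2712914 − 0.1750193) = 0.2000000 − (0.0542583)/(-0.4463107) = 0.3215706
f(0.3215706) = 0.0091088
z_3 = 0.3215706 − 0.0091088·(0.3215706 − 0.2000000) / (0.0091088 − (-0.2712914)) = 0.3215706 − (0.0011074)/(0.2804002) = 0.3176214

0.31762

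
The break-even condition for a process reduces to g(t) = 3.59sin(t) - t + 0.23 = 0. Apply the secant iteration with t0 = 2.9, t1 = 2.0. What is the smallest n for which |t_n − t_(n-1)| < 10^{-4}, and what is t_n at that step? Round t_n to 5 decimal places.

n = 6, t_n = 2.46838

g(2.9) = -1.8110949, g(2.0) = 1.4943778
t2 = 2.0000000 − 1.4943778·(-0.9000000)/(3.3054727) = 2.4068828;  |Δ| = 0.4068828
g(2.4068828) = 0.2297523
t3 = 2.4068828 − 0.2297523·(0.4068828)/(-1.2646255) = 2.4808037;  |Δ| = 0.0739209
g(2.4808037) = -0.0474773
t4 = 2.4808037 − (-0.0474773)·(0.0739209)/(-0.2772296) = 2.4681443;  |Δ| = 0.0126594
g(2.4681443) = 0.0008856
t5 = 2.4681443 − 0.0008856·(-0.0126594)/(0.0483630) = 2.4683761;  |Δ| = 0.0002318
g(2.4683761) = 0.0000032
t6 = 2.4683761 − 0.0000032·(0.0002318)/(-0.0008824) = 2.4683769;  |Δ| = 0.0000008
|t6 − t5| = 0.0000008 < 10^{-4}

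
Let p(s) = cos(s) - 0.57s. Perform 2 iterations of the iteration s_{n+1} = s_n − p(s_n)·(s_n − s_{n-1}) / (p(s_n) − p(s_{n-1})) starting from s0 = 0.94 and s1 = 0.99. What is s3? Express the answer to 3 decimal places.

p(0.94) = 0.05399, p(0.99) = -0.01561
s2 = 0.99000 − (-0.01561)·(0.99000 − 0.94000) / (-0.01561 − 0.05399) = 0.99000 − (-0.00078)/(-0.06960) = 0.97879
p(0.97879) = 0.00012
s3 = 0.97879 − 0.00012·(0.97879 − 0.99000) / (0.00012 − (-0.01561)) = 0.97879 − (0.00000)/(0.01573) = 0.97887

0.979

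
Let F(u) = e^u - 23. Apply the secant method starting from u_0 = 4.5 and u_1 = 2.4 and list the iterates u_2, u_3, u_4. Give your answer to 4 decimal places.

F(4.5) = 67.017131, F(2.4) = -11.976824
u_2 = 2.400000 − (-11.976824)·(2.400000 − 4.500000) / (-11.976824 − 67.017131) = 2.400000 − (25.151330)/(-78.993955) = 2.718396
F(2.718396) = -7.844013
u_3 = 2.718396 − (-7.844013)·(2.718396 − 2.400000) / (-7.844013 − (-11.976824)) = 2.718396 − (-2.497499)/(4.132810) = 3.322706
F(3.322706) = 4.735296
u_4 = 3.322706 − 4.735296·(3.322706 − 2.718396) / (4.735296 − (-7.844013)) = 3.322706 − (2.861587)/(12.579309) = 3.095222

2.7184, 3.3227, 3.0952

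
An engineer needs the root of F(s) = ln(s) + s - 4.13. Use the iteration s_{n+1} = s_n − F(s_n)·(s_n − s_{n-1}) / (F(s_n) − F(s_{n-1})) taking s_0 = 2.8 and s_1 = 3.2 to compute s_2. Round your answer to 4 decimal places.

F(2.8) = -0.300381, F(3.2) = 0.233151
s_2 = 3.200000 − 0.233151·(3.200000 − 2.800000) / (0.233151 − (-0.300381)) = 3.200000 − (0.093260)/(0.533531) = 3.025202

3.0252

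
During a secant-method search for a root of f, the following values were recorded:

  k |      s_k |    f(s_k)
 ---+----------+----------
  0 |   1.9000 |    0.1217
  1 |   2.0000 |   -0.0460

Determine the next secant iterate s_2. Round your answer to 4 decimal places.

s_2 = 2.0000 − (-0.0460)·(2.0000 − 1.9000) / (-0.0460 − 0.1217)
   = 2.0000 − (-0.004600)/(-0.167700) = 1.972570

1.9726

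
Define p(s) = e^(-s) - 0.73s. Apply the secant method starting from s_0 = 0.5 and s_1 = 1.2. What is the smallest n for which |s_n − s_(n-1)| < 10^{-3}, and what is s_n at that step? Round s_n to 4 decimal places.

n = 5, s_n = 0.6883

p(0.5) = 0.241531, p(1.2) = -0.574806
s_2 = 1.200000 − (-0.574806)·(0.700000)/(-0.816336) = 0.707110;  |Δ| = 0.492890
p(0.707110) = -0.023123
s_3 = 0.707110 − (-0.023123)·(-0.492890)/(0.551683) = 0.686451;  |Δ| = 0.020659
p(0.686451) = 0.002250
s_4 = 0.686451 − 0.002250·(-0.020659)/(0.025373) = 0.688283;  |Δ| = 0.001832
p(0.688283) = -0.000009
s_5 = 0.688283 − (-0.000009)·(0.001832)/(-0.002259) = 0.688276;  |Δ| = 0.000007
|s_5 − s_4| = 0.000007 < 10^{-3}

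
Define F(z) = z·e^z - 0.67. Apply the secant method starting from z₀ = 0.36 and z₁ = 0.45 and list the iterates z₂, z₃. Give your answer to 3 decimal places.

0.433, 0.434

F(0.36) = -0.15400, F(0.45) = 0.03574
z₂ = 0.45000 − 0.03574·(0.45000 − 0.36000) / (0.03574 − (-0.15400)) = 0.45000 − (0.00322)/(0.18974) = 0.43305
F(0.43305) = -0.00226
z₃ = 0.43305 − (-0.00226)·(0.43305 − 0.45000) / (-0.00226 − 0.03574) = 0.43305 − (0.00004)/(-0.03800) = 0.43406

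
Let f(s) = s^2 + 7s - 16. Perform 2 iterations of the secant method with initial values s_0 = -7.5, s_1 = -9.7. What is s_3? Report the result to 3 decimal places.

-8.806

f(-7.5) = -12.25000, f(-9.7) = 10.19000
s_2 = -9.70000 − 10.19000·(-9.70000 − (-7.50000)) / (10.19000 − (-12.25000)) = -9.70000 − (-22.41800)/(22.44000) = -8.70098
f(-8.70098) = -1.19980
s_3 = -8.70098 − (-1.19980)·(-8.70098 − (-9.70000)) / (-1.19980 − 10.19000) = -8.70098 − (-1.19863)/(-11.38980) = -8.80622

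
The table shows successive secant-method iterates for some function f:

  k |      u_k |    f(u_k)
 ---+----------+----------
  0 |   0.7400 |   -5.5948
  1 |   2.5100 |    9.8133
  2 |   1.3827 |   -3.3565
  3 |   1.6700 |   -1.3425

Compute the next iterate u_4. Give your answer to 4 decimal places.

1.8615

u_4 = 1.6700 − (-1.3425)·(1.6700 − 1.3827) / (-1.3425 − (-3.3565))
   = 1.6700 − (-0.385700)/(2.014000) = 1.861510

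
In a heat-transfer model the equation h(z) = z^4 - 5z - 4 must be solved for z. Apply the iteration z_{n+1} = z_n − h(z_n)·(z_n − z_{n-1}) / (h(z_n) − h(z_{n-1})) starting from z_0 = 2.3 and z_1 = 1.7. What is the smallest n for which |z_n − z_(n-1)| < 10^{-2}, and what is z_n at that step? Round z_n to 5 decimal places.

h(2.3) = 12.4841000, h(1.7) = -4.1479000
z_2 = 1.7000000 − (-4.1479000)·(-0.6000000)/(-16.6320000) = 1.8496356;  |Δ| = 0.1496356
h(1.8496356) = -1.5438971
z_3 = 1.8496356 − (-1.5438971)·(0.1496356)/(2.6040029) = 1.9383537;  |Δ| = 0.0887180
h(1.9383537) = 0.4248962
z_4 = 1.9383537 − 0.4248962·(0.0887180)/(1.9687934) = 1.9192070;  |Δ| = 0.0191467
h(1.9192070) = -0.0289283
z_5 = 1.9192070 − (-0.0289283)·(-0.0191467)/(-0.4538245) = 1.9204274;  |Δ| = 0.0012205
|z_5 − z_4| = 0.0012205 < 10^{-2}

n = 5, z_n = 1.92043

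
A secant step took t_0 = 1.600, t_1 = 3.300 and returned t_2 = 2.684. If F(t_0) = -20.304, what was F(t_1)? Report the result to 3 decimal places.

The secant line through (1.600, -20.304) and (3.300, F(t_1)) crosses zero at t_2 = 2.684.
So (1.600, -20.304), (3.300, F(t_1)), (2.684, 0) are collinear:
F(t_1) = -20.304 · (3.300 − 2.684) / (1.600 − 2.684) = -20.304 · (0.61600)/(-1.08400) = 11.53807

11.538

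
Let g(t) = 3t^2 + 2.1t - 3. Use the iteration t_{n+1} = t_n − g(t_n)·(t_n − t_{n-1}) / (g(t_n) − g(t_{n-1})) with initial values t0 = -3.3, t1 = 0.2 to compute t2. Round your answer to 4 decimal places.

g(-3.3) = 22.740000, g(0.2) = -2.460000
t2 = 0.200000 − (-2.460000)·(0.200000 − (-3.300000)) / (-2.460000 − 22.740000) = 0.200000 − (-8.610000)/(-25.200000) = -0.141667

-0.1417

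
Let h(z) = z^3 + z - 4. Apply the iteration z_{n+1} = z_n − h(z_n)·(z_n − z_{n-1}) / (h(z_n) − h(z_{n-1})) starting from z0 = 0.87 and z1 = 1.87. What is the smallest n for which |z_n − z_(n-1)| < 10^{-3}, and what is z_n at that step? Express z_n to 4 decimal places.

n = 6, z_n = 1.3788

h(0.87) = -2.471497, h(1.87) = 4.409203
z2 = 1.870000 − 4.409203·(1.000000)/(6.880700) = 1.229193;  |Δ| = 0.640807
h(1.229193) = -0.913602
z3 = 1.229193 − (-0.913602)·(-0.640807)/(-5.322805) = 1.339180;  |Δ| = 0.109988
h(1.339180) = -0.259128
z4 = 1.339180 − (-0.259128)·(0.109988)/(0.654474) = 1.382728;  |Δ| = 0.043548
h(1.382728) = 0.026418
z5 = 1.382728 − 0.026418·(0.043548)/(0.285546) = 1.378699;  |Δ| = 0.004029
h(1.378699) = -0.000653
z6 = 1.378699 − (-0.000653)·(-0.004029)/(-0.027070) = 1.378796;  |Δ| = 0.000097
|z6 − z5| = 0.000097 < 10^{-3}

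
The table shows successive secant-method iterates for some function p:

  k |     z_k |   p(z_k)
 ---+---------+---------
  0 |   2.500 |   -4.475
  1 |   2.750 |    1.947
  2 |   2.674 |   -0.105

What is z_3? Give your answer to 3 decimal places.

2.678

z_3 = 2.674 − (-0.105)·(2.674 − 2.750) / (-0.105 − 1.947)
   = 2.674 − (0.00798)/(-2.05200) = 2.67789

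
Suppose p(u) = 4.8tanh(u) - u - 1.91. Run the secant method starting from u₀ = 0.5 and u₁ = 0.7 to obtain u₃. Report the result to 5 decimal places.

p(0.5) = -0.1918376, p(0.7) = 0.2909653
u₂ = 0.7000000 − 0.2909653·(0.7000000 − 0.5000000) / (0.2909653 − (-0.1918376)) = 0.7000000 − (0.0581931)/(0.4828030) = 0.5794683
p(0.5794683) = 0.0174703
u₃ = 0.5794683 − 0.0174703·(0.5794683 − 0.7000000) / (0.0174703 − 0.2909653) = 0.5794683 − (-0.0021057)/(-0.2734951) = 0.5717690

0.57177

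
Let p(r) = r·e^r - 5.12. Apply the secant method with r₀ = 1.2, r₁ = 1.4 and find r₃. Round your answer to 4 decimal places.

p(1.2) = -1.135860, p(1.4) = 0.557280
r₂ = 1.400000 − 0.557280·(1.400000 − 1.200000) / (0.557280 − (-1.135860)) = 1.400000 − (0.111456)/(1.693140) = 1.334172
p(1.334172) = -0.054348
r₃ = 1.334172 − (-0.054348)·(1.334172 − 1.400000) / (-0.054348 − 0.557280) = 1.334172 − (0.003578)/(-0.611628) = 1.340021

1.3400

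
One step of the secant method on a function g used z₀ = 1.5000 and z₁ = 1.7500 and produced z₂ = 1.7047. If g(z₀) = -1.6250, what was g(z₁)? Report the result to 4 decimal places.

The secant line through (1.5000, -1.6250) and (1.7500, g(z₁)) crosses zero at z₂ = 1.7047.
So (1.5000, -1.6250), (1.7500, g(z₁)), (1.7047, 0) are collinear:
g(z₁) = -1.6250 · (1.7500 − 1.7047) / (1.5000 − 1.7047) = -1.6250 · (0.045300)/(-0.204700) = 0.359612

0.3596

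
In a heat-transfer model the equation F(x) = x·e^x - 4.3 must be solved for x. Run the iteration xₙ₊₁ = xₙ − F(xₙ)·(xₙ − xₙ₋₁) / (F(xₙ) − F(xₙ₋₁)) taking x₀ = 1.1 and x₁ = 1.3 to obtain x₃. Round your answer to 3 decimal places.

F(1.1) = -0.99542, F(1.3) = 0.47009
x₂ = 1.30000 − 0.47009·(1.30000 − 1.10000) / (0.47009 − (-0.99542)) = 1.30000 − (0.09402)/(1.46550) = 1.23585
F(1.23585) = -0.04709
x₃ = 1.23585 − (-0.04709)·(1.23585 − 1.30000) / (-0.04709 − 0.47009) = 1.23585 − (0.00302)/(-0.51718) = 1.24169

1.242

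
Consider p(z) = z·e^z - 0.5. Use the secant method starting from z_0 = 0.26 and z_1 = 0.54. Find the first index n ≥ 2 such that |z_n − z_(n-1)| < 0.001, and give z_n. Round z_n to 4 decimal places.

n = 5, z_n = 0.3517

p(0.26) = -0.162798, p(0.54) = 0.426644
z_2 = 0.540000 − 0.426644·(0.280000)/(0.589442) = 0.337333;  |Δ| = 0.202667
p(0.337333) = -0.027327
z_3 = 0.337333 − (-0.027327)·(-0.202667)/(-0.453970) = 0.349533;  |Δ| = 0.012199
p(0.349533) = -0.004221
z_4 = 0.349533 − (-0.004221)·(0.012199)/(0.023105) = 0.351761;  |Δ| = 0.002229
p(0.351761) = 0.000053
z_5 = 0.351761 − 0.000053·(0.002229)/(0.004274) = 0.351734;  |Δ| = 0.000028
|z_5 − z_4| = 0.000028 < 0.001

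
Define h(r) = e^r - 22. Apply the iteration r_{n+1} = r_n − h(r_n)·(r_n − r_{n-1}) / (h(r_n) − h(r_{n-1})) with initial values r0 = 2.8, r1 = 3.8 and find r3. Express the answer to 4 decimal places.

3.0611

h(2.8) = -5.555353, h(3.8) = 22.701184
r2 = 3.800000 − 22.701184·(3.800000 − 2.800000) / (22.701184 − (-5.555353)) = 3.800000 − (22.701184)/(28.256538) = 2.996604
h(2.996604) = -1.982554
r3 = 2.996604 − (-1.982554)·(2.996604 − 3.800000) / (-1.982554 − 22.701184) = 2.996604 − (1.592776)/(-24.683739) = 3.061132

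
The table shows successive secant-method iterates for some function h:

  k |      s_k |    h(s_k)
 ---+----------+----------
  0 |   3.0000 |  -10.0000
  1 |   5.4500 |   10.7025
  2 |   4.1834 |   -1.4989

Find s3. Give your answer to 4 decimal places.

s3 = 4.1834 − (-1.4989)·(4.1834 − 5.4500) / (-1.4989 − 10.7025)
   = 4.1834 − (1.898507)/(-12.201400) = 4.338997

4.3390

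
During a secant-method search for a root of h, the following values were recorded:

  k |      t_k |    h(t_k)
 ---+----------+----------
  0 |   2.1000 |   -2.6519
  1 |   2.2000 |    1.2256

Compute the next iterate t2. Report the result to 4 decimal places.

t2 = 2.2000 − 1.2256·(2.2000 − 2.1000) / (1.2256 − (-2.6519))
   = 2.2000 − (0.122560)/(3.877500) = 2.168392

2.1684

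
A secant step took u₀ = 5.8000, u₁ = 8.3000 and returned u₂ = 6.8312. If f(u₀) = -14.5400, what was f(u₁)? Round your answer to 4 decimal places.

20.7102

The secant line through (5.8000, -14.5400) and (8.3000, f(u₁)) crosses zero at u₂ = 6.8312.
So (5.8000, -14.5400), (8.3000, f(u₁)), (6.8312, 0) are collinear:
f(u₁) = -14.5400 · (8.3000 − 6.8312) / (5.8000 − 6.8312) = -14.5400 · (1.468800)/(-1.031200) = 20.710194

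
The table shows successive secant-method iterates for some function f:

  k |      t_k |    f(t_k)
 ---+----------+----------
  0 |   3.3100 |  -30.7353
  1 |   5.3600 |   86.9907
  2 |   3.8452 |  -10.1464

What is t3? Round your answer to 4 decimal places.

4.0034

t3 = 3.8452 − (-10.1464)·(3.8452 − 5.3600) / (-10.1464 − 86.9907)
   = 3.8452 − (15.369767)/(-97.137100) = 4.003428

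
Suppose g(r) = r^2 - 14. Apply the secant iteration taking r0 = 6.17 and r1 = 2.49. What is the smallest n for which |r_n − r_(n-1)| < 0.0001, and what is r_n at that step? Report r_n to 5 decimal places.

n = 6, r_n = 3.74166

g(6.17) = 24.0689000, g(2.49) = -7.7999000
r2 = 2.4900000 − (-7.7999000)·(-3.6800000)/(-31.8688000) = 3.3906813;  |Δ| = 0.9006813
g(3.3906813) = -2.5032804
r3 = 3.3906813 − (-2.5032804)·(0.9006813)/(5.2966196) = 3.8163599;  |Δ| = 0.4256786
g(3.8163599) = 0.5646031
r4 = 3.8163599 − 0.5646031·(0.4256786)/(3.0678834) = 3.7380194;  |Δ| = 0.0783405
g(3.7380194) = -0.0272106
r5 = 3.7380194 − (-0.0272106)·(-0.0783405)/(-0.5918137) = 3.7416214;  |Δ| = 0.0036020
g(3.7416214) = -0.0002692
r6 = 3.7416214 − (-0.0002692)·(0.0036020)/(0.0269414) = 3.7416574;  |Δ| = 0.0000360
|r6 − r5| = 0.0000360 < 0.0001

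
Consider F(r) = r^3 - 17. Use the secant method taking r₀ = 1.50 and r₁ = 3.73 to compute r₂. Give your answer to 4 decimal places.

F(1.50) = -13.625000, F(3.73) = 34.895117
r₂ = 3.730000 − 34.895117·(3.730000 − 1.500000) / (34.895117 − (-13.625000)) = 3.730000 − (77.816111)/(48.520117) = 2.126209

2.1262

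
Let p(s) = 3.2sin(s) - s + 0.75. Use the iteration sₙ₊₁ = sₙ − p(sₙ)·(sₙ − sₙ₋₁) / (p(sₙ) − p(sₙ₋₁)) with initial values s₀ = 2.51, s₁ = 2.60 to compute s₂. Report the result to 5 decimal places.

2.54531

p(2.51) = 0.1293789, p(2.60) = -0.2003956
s₂ = 2.6000000 − (-0.2003956)·(2.6000000 − 2.5100000) / (-0.2003956 − 0.1293789) = 2.6000000 − (-0.0180356)/(-0.3297745) = 2.5453093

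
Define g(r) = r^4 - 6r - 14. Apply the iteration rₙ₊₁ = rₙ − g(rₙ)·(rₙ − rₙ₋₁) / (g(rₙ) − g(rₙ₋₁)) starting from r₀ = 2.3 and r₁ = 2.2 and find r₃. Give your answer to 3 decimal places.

g(2.3) = 0.18410, g(2.2) = -3.77440
r₂ = 2.20000 − (-3.77440)·(2.20000 − 2.30000) / (-3.77440 − 0.18410) = 2.20000 − (0.37744)/(-3.95850) = 2.29535
g(2.29535) = -0.01365
r₃ = 2.29535 − (-0.01365)·(2.29535 − 2.20000) / (-0.01365 − (-3.77440)) = 2.29535 − (-0.00130)/(3.76075) = 2.29570

2.296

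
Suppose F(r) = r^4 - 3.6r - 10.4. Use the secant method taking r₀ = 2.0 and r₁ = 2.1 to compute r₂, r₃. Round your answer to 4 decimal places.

F(2.0) = -1.600000, F(2.1) = 1.488100
r₂ = 2.100000 − 1.488100·(2.100000 − 2.000000) / (1.488100 − (-1.600000)) = 2.100000 − (0.148810)/(3.088100) = 2.051812
F(2.051812) = -0.062998
r₃ = 2.051812 − (-0.062998)·(2.051812 − 2.100000) / (-0.062998 − 1.488100) = 2.051812 − (0.003036)/(-1.551098) = 2.053769

2.0518, 2.0538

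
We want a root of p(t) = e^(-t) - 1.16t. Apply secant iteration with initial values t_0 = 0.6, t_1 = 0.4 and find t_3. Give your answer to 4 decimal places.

p(0.6) = -0.147188, p(0.4) = 0.206320
t_2 = 0.400000 − 0.206320·(0.400000 − 0.600000) / (0.206320 − (-0.147188)) = 0.400000 − (-0.041264)/(0.353508) = 0.516727
p(0.516727) = -0.002934
t_3 = 0.516727 − (-0.002934)·(0.516727 − 0.400000) / (-0.002934 − 0.206320) = 0.516727 − (-0.000342)/(-0.209254) = 0.515091

0.5151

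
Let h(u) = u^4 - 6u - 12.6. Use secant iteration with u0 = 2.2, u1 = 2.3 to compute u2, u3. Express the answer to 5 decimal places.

h(2.2) = -2.3744000, h(2.3) = 1.5841000
u2 = 2.3000000 − 1.5841000·(2.3000000 − 2.2000000) / (1.5841000 − (-2.3744000)) = 2.3000000 − (0.1584100)/(3.9585000) = 2.2599823
h(2.2599823) = -0.0731326
u3 = 2.2599823 − (-0.0731326)·(2.2599823 − 2.3000000) / (-0.0731326 − 1.5841000) = 2.2599823 − (0.0029266)/(-1.6572326) = 2.2617483

2.25998, 2.26175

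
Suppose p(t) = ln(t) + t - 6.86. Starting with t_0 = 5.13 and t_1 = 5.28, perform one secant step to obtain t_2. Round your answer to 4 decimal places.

5.2096

p(5.13) = -0.094894, p(5.28) = 0.083926
t_2 = 5.280000 − 0.083926·(5.280000 − 5.130000) / (0.083926 − (-0.094894)) = 5.280000 − (0.012589)/(0.178820) = 5.209600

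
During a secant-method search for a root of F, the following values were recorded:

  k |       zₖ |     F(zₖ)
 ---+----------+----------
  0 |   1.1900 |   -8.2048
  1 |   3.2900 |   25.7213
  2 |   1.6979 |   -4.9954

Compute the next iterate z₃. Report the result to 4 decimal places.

z₃ = 1.6979 − (-4.9954)·(1.6979 − 3.2900) / (-4.9954 − 25.7213)
   = 1.6979 − (7.953176)/(-30.716700) = 1.956820

1.9568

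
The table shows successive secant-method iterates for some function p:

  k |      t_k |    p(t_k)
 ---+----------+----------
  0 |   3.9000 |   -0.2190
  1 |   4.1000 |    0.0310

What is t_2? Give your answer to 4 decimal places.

4.0752

t_2 = 4.1000 − 0.0310·(4.1000 − 3.9000) / (0.0310 − (-0.2190))
   = 4.1000 − (0.006200)/(0.250000) = 4.075200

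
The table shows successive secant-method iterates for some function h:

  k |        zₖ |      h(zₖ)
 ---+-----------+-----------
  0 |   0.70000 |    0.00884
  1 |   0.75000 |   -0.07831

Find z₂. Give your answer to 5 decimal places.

z₂ = 0.75000 − (-0.07831)·(0.75000 − 0.70000) / (-0.07831 − 0.00884)
   = 0.75000 − (-0.0039155)/(-0.0871500) = 0.7050717

0.70507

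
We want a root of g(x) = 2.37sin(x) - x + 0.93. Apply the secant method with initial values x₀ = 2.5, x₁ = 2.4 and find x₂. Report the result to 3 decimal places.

2.446

g(2.5) = -0.15162, g(2.4) = 0.13085
x₂ = 2.40000 − 0.13085·(2.40000 − 2.50000) / (0.13085 − (-0.15162)) = 2.40000 − (-0.01308)/(0.28247) = 2.44632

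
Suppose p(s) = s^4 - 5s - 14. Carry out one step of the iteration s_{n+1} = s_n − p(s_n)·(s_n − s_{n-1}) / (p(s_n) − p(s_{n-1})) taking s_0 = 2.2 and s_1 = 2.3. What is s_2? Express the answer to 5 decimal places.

p(2.2) = -1.5744000, p(2.3) = 2.4841000
s_2 = 2.3000000 − 2.4841000·(2.3000000 − 2.2000000) / (2.4841000 − (-1.5744000)) = 2.3000000 − (0.2484100)/(4.0585000) = 2.2387927

2.23879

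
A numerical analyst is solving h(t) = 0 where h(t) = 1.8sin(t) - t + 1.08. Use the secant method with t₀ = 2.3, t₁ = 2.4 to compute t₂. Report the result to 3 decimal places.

2.354

h(2.3) = 0.12227, h(2.4) = -0.10417
t₂ = 2.40000 − (-0.10417)·(2.40000 − 2.30000) / (-0.10417 − 0.12227) = 2.40000 − (-0.01042)/(-0.22644) = 2.35400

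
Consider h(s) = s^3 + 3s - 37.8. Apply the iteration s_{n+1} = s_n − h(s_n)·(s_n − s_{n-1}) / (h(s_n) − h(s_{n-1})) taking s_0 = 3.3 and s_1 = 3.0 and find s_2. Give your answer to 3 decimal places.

h(3.3) = 8.03700, h(3.0) = -1.80000
s_2 = 3.00000 − (-1.80000)·(3.00000 − 3.30000) / (-1.80000 − 8.03700) = 3.00000 − (0.54000)/(-9.83700) = 3.05489

3.055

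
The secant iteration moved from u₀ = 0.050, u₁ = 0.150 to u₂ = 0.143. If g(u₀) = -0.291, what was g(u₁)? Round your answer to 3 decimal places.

The secant line through (0.050, -0.291) and (0.150, g(u₁)) crosses zero at u₂ = 0.143.
So (0.050, -0.291), (0.150, g(u₁)), (0.143, 0) are collinear:
g(u₁) = -0.291 · (0.150 − 0.143) / (0.050 − 0.143) = -0.291 · (0.00700)/(-0.09300) = 0.02190

0.022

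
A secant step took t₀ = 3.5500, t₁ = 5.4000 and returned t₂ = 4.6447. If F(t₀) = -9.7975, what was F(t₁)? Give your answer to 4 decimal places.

The secant line through (3.5500, -9.7975) and (5.4000, F(t₁)) crosses zero at t₂ = 4.6447.
So (3.5500, -9.7975), (5.4000, F(t₁)), (4.6447, 0) are collinear:
F(t₁) = -9.7975 · (5.4000 − 4.6447) / (3.5500 − 4.6447) = -9.7975 · (0.755300)/(-1.094700) = 6.759890

6.7599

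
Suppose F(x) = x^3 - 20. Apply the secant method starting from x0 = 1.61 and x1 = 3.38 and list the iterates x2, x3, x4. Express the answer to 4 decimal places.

2.4234, 2.6497, 2.7220

F(1.61) = -15.826719, F(3.38) = 18.614472
x2 = 3.380000 − 18.614472·(3.380000 − 1.610000) / (18.614472 − (-15.826719)) = 3.380000 − (32.947615)/(34.441191) = 2.423366
F(2.423366) = -5.768292
x3 = 2.423366 − (-5.768292)·(2.423366 − 3.380000) / (-5.768292 − 18.614472) = 2.423366 − (5.518145)/(-24.382764) = 2.649679
F(2.649679) = -1.397130
x4 = 2.649679 − (-1.397130)·(2.649679 − 2.423366) / (-1.397130 − (-5.768292)) = 2.649679 − (-0.316189)/(4.371162) = 2.722015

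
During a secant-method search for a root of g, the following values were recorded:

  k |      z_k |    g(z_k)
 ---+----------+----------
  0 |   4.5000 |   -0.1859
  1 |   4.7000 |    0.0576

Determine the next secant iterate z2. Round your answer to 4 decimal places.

4.6527

z2 = 4.7000 − 0.0576·(4.7000 − 4.5000) / (0.0576 − (-0.1859))
   = 4.7000 − (0.011520)/(0.243500) = 4.652690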